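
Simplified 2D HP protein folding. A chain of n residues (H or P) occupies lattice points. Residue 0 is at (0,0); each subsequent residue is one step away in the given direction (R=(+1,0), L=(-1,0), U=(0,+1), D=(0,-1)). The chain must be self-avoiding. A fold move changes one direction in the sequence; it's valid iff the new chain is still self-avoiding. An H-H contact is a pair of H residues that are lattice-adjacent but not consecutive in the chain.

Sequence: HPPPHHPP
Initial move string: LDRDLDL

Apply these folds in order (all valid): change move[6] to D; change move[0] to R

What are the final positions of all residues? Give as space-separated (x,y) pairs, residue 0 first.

Answer: (0,0) (1,0) (1,-1) (2,-1) (2,-2) (1,-2) (1,-3) (1,-4)

Derivation:
Initial moves: LDRDLDL
Fold: move[6]->D => LDRDLDD (positions: [(0, 0), (-1, 0), (-1, -1), (0, -1), (0, -2), (-1, -2), (-1, -3), (-1, -4)])
Fold: move[0]->R => RDRDLDD (positions: [(0, 0), (1, 0), (1, -1), (2, -1), (2, -2), (1, -2), (1, -3), (1, -4)])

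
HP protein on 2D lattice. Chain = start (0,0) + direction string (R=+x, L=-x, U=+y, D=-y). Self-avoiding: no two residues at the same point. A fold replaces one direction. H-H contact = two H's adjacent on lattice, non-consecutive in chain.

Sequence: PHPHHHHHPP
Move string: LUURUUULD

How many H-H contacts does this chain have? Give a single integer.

Answer: 0

Derivation:
Positions: [(0, 0), (-1, 0), (-1, 1), (-1, 2), (0, 2), (0, 3), (0, 4), (0, 5), (-1, 5), (-1, 4)]
No H-H contacts found.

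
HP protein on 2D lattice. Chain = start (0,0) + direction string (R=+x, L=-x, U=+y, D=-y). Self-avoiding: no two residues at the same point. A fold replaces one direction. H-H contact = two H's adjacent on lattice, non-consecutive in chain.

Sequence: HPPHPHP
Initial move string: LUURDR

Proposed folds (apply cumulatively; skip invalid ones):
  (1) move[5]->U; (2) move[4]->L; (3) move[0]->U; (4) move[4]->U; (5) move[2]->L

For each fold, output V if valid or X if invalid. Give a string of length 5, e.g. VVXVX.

Initial: LUURDR -> [(0, 0), (-1, 0), (-1, 1), (-1, 2), (0, 2), (0, 1), (1, 1)]
Fold 1: move[5]->U => LUURDU INVALID (collision), skipped
Fold 2: move[4]->L => LUURLR INVALID (collision), skipped
Fold 3: move[0]->U => UUURDR VALID
Fold 4: move[4]->U => UUURUR VALID
Fold 5: move[2]->L => UULRUR INVALID (collision), skipped

Answer: XXVVX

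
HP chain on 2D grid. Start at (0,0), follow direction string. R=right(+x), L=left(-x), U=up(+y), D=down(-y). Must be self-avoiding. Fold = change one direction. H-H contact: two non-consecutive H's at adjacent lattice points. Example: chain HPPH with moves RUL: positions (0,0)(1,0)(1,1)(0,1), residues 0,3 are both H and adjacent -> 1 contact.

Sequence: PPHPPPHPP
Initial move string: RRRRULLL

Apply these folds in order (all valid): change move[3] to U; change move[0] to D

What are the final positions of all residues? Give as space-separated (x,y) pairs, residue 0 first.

Initial moves: RRRRULLL
Fold: move[3]->U => RRRUULLL (positions: [(0, 0), (1, 0), (2, 0), (3, 0), (3, 1), (3, 2), (2, 2), (1, 2), (0, 2)])
Fold: move[0]->D => DRRUULLL (positions: [(0, 0), (0, -1), (1, -1), (2, -1), (2, 0), (2, 1), (1, 1), (0, 1), (-1, 1)])

Answer: (0,0) (0,-1) (1,-1) (2,-1) (2,0) (2,1) (1,1) (0,1) (-1,1)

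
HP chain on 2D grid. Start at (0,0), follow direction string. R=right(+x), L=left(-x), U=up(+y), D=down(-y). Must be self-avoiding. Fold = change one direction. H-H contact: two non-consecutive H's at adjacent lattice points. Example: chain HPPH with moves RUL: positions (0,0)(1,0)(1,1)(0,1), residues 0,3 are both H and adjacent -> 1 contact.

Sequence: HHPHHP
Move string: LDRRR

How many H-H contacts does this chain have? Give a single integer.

Positions: [(0, 0), (-1, 0), (-1, -1), (0, -1), (1, -1), (2, -1)]
H-H contact: residue 0 @(0,0) - residue 3 @(0, -1)

Answer: 1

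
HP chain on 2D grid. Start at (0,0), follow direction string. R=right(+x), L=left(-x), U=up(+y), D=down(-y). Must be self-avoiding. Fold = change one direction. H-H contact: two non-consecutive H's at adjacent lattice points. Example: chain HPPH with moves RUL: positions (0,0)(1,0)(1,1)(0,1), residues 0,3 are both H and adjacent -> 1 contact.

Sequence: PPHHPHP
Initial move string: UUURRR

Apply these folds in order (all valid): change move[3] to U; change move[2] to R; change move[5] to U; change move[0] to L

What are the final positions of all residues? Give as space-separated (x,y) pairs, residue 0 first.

Answer: (0,0) (-1,0) (-1,1) (0,1) (0,2) (1,2) (1,3)

Derivation:
Initial moves: UUURRR
Fold: move[3]->U => UUUURR (positions: [(0, 0), (0, 1), (0, 2), (0, 3), (0, 4), (1, 4), (2, 4)])
Fold: move[2]->R => UURURR (positions: [(0, 0), (0, 1), (0, 2), (1, 2), (1, 3), (2, 3), (3, 3)])
Fold: move[5]->U => UURURU (positions: [(0, 0), (0, 1), (0, 2), (1, 2), (1, 3), (2, 3), (2, 4)])
Fold: move[0]->L => LURURU (positions: [(0, 0), (-1, 0), (-1, 1), (0, 1), (0, 2), (1, 2), (1, 3)])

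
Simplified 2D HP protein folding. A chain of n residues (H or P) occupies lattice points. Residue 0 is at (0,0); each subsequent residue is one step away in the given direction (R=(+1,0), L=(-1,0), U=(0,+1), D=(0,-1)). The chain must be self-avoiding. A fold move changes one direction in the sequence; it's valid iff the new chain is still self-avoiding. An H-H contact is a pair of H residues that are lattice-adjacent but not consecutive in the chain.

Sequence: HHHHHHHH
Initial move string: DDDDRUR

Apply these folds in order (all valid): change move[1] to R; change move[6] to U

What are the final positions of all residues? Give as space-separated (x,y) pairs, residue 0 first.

Initial moves: DDDDRUR
Fold: move[1]->R => DRDDRUR (positions: [(0, 0), (0, -1), (1, -1), (1, -2), (1, -3), (2, -3), (2, -2), (3, -2)])
Fold: move[6]->U => DRDDRUU (positions: [(0, 0), (0, -1), (1, -1), (1, -2), (1, -3), (2, -3), (2, -2), (2, -1)])

Answer: (0,0) (0,-1) (1,-1) (1,-2) (1,-3) (2,-3) (2,-2) (2,-1)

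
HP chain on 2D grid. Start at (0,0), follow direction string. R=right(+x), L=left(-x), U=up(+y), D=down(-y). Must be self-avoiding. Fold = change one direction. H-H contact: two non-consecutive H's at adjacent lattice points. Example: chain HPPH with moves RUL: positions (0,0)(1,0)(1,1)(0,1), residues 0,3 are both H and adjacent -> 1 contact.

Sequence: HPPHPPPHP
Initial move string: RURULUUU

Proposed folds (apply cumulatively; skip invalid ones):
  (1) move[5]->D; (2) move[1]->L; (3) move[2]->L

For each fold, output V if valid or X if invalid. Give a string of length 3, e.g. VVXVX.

Answer: XXV

Derivation:
Initial: RURULUUU -> [(0, 0), (1, 0), (1, 1), (2, 1), (2, 2), (1, 2), (1, 3), (1, 4), (1, 5)]
Fold 1: move[5]->D => RURULDUU INVALID (collision), skipped
Fold 2: move[1]->L => RLRULUUU INVALID (collision), skipped
Fold 3: move[2]->L => RULULUUU VALID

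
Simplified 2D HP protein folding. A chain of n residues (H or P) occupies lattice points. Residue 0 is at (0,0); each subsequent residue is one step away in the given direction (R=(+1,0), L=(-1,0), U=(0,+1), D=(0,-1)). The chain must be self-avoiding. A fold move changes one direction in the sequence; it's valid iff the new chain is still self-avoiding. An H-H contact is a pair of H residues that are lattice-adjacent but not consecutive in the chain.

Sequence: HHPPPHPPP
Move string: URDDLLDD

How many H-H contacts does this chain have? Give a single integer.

Answer: 1

Derivation:
Positions: [(0, 0), (0, 1), (1, 1), (1, 0), (1, -1), (0, -1), (-1, -1), (-1, -2), (-1, -3)]
H-H contact: residue 0 @(0,0) - residue 5 @(0, -1)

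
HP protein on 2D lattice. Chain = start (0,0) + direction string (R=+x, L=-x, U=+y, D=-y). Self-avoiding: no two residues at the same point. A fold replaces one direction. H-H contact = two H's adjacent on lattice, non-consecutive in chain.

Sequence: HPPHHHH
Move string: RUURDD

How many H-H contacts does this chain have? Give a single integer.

Positions: [(0, 0), (1, 0), (1, 1), (1, 2), (2, 2), (2, 1), (2, 0)]
No H-H contacts found.

Answer: 0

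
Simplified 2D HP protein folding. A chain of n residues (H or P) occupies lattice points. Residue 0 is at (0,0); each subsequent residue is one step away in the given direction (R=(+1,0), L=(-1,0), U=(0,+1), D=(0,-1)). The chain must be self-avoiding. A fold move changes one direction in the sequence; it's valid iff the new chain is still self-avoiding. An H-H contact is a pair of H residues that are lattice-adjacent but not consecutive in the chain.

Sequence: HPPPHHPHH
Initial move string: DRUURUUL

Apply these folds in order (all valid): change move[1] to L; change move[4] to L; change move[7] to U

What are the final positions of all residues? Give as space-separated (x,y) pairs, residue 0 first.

Initial moves: DRUURUUL
Fold: move[1]->L => DLUURUUL (positions: [(0, 0), (0, -1), (-1, -1), (-1, 0), (-1, 1), (0, 1), (0, 2), (0, 3), (-1, 3)])
Fold: move[4]->L => DLUULUUL (positions: [(0, 0), (0, -1), (-1, -1), (-1, 0), (-1, 1), (-2, 1), (-2, 2), (-2, 3), (-3, 3)])
Fold: move[7]->U => DLUULUUU (positions: [(0, 0), (0, -1), (-1, -1), (-1, 0), (-1, 1), (-2, 1), (-2, 2), (-2, 3), (-2, 4)])

Answer: (0,0) (0,-1) (-1,-1) (-1,0) (-1,1) (-2,1) (-2,2) (-2,3) (-2,4)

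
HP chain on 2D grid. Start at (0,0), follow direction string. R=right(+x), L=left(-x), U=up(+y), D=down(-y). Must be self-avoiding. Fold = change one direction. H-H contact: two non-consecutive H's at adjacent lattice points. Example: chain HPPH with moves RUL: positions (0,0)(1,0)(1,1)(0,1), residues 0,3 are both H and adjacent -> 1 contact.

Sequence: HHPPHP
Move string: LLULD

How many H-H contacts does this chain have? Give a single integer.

Positions: [(0, 0), (-1, 0), (-2, 0), (-2, 1), (-3, 1), (-3, 0)]
No H-H contacts found.

Answer: 0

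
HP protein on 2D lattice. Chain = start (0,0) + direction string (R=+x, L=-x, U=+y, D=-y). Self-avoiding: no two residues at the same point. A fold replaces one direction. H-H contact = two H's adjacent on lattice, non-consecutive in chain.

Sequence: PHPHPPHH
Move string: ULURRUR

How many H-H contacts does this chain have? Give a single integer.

Answer: 0

Derivation:
Positions: [(0, 0), (0, 1), (-1, 1), (-1, 2), (0, 2), (1, 2), (1, 3), (2, 3)]
No H-H contacts found.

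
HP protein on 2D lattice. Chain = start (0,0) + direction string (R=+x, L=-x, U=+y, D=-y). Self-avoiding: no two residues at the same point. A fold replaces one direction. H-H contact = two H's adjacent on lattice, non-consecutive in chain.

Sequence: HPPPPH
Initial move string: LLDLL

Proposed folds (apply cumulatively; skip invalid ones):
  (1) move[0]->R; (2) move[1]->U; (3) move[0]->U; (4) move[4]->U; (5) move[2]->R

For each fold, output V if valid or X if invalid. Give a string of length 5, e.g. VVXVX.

Answer: XXVVX

Derivation:
Initial: LLDLL -> [(0, 0), (-1, 0), (-2, 0), (-2, -1), (-3, -1), (-4, -1)]
Fold 1: move[0]->R => RLDLL INVALID (collision), skipped
Fold 2: move[1]->U => LUDLL INVALID (collision), skipped
Fold 3: move[0]->U => ULDLL VALID
Fold 4: move[4]->U => ULDLU VALID
Fold 5: move[2]->R => ULRLU INVALID (collision), skipped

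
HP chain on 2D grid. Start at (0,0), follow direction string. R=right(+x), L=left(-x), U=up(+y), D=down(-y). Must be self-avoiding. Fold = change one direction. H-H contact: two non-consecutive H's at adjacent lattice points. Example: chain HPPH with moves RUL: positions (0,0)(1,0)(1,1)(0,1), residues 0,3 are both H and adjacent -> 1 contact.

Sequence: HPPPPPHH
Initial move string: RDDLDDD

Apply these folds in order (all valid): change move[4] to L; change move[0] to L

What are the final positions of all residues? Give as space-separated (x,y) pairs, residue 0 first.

Answer: (0,0) (-1,0) (-1,-1) (-1,-2) (-2,-2) (-3,-2) (-3,-3) (-3,-4)

Derivation:
Initial moves: RDDLDDD
Fold: move[4]->L => RDDLLDD (positions: [(0, 0), (1, 0), (1, -1), (1, -2), (0, -2), (-1, -2), (-1, -3), (-1, -4)])
Fold: move[0]->L => LDDLLDD (positions: [(0, 0), (-1, 0), (-1, -1), (-1, -2), (-2, -2), (-3, -2), (-3, -3), (-3, -4)])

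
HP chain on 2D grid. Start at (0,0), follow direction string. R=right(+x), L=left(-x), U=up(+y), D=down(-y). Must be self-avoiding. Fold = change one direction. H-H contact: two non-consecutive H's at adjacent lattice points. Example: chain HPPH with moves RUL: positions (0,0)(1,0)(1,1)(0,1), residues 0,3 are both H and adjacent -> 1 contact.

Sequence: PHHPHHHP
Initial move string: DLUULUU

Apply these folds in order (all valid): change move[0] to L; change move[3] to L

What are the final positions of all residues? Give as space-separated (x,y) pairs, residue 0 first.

Answer: (0,0) (-1,0) (-2,0) (-2,1) (-3,1) (-4,1) (-4,2) (-4,3)

Derivation:
Initial moves: DLUULUU
Fold: move[0]->L => LLUULUU (positions: [(0, 0), (-1, 0), (-2, 0), (-2, 1), (-2, 2), (-3, 2), (-3, 3), (-3, 4)])
Fold: move[3]->L => LLULLUU (positions: [(0, 0), (-1, 0), (-2, 0), (-2, 1), (-3, 1), (-4, 1), (-4, 2), (-4, 3)])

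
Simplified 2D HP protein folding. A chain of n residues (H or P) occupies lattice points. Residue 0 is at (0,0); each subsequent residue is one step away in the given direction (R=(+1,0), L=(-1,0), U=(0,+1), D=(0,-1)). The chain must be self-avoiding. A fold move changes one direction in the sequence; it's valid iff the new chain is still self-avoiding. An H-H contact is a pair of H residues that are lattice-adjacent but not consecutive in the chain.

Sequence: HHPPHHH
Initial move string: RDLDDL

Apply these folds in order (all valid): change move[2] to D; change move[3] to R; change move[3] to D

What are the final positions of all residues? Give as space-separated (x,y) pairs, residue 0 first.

Initial moves: RDLDDL
Fold: move[2]->D => RDDDDL (positions: [(0, 0), (1, 0), (1, -1), (1, -2), (1, -3), (1, -4), (0, -4)])
Fold: move[3]->R => RDDRDL (positions: [(0, 0), (1, 0), (1, -1), (1, -2), (2, -2), (2, -3), (1, -3)])
Fold: move[3]->D => RDDDDL (positions: [(0, 0), (1, 0), (1, -1), (1, -2), (1, -3), (1, -4), (0, -4)])

Answer: (0,0) (1,0) (1,-1) (1,-2) (1,-3) (1,-4) (0,-4)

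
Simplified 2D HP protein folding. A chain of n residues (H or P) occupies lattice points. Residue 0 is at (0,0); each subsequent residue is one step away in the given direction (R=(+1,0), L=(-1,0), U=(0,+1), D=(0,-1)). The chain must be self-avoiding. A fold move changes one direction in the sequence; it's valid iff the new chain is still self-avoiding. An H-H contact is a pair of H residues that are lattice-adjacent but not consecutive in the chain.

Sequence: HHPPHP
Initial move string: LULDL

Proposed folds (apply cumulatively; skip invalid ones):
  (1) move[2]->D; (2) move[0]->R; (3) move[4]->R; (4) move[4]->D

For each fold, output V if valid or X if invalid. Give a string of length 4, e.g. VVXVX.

Initial: LULDL -> [(0, 0), (-1, 0), (-1, 1), (-2, 1), (-2, 0), (-3, 0)]
Fold 1: move[2]->D => LUDDL INVALID (collision), skipped
Fold 2: move[0]->R => RULDL INVALID (collision), skipped
Fold 3: move[4]->R => LULDR INVALID (collision), skipped
Fold 4: move[4]->D => LULDD VALID

Answer: XXXV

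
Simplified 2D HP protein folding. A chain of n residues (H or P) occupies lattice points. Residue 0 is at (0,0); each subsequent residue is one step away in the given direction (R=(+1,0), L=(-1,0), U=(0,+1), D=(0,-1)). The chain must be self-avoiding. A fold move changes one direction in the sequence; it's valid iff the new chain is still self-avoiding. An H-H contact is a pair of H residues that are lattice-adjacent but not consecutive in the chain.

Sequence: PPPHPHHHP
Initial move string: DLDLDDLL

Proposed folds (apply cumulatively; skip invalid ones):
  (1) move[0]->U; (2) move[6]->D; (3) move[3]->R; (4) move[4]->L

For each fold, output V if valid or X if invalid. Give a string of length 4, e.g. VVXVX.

Answer: VVXV

Derivation:
Initial: DLDLDDLL -> [(0, 0), (0, -1), (-1, -1), (-1, -2), (-2, -2), (-2, -3), (-2, -4), (-3, -4), (-4, -4)]
Fold 1: move[0]->U => ULDLDDLL VALID
Fold 2: move[6]->D => ULDLDDDL VALID
Fold 3: move[3]->R => ULDRDDDL INVALID (collision), skipped
Fold 4: move[4]->L => ULDLLDDL VALID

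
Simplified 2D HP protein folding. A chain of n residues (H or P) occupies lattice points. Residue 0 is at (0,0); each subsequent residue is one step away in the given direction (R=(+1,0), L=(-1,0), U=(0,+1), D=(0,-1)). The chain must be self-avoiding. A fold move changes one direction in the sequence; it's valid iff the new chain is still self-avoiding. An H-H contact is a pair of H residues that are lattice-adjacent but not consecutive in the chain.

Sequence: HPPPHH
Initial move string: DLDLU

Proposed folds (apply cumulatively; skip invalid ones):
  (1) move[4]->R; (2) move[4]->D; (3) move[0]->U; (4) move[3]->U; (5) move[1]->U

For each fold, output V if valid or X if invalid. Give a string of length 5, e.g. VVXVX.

Initial: DLDLU -> [(0, 0), (0, -1), (-1, -1), (-1, -2), (-2, -2), (-2, -1)]
Fold 1: move[4]->R => DLDLR INVALID (collision), skipped
Fold 2: move[4]->D => DLDLD VALID
Fold 3: move[0]->U => ULDLD VALID
Fold 4: move[3]->U => ULDUD INVALID (collision), skipped
Fold 5: move[1]->U => UUDLD INVALID (collision), skipped

Answer: XVVXX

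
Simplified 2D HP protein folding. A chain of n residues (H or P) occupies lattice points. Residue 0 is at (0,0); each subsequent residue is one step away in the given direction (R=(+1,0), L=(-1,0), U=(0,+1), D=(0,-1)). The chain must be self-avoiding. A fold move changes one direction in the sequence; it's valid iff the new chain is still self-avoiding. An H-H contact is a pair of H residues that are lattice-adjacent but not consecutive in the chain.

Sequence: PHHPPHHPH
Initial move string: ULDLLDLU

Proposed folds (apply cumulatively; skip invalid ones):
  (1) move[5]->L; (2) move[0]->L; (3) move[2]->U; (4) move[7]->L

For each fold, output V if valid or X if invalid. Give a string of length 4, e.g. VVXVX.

Answer: VVVV

Derivation:
Initial: ULDLLDLU -> [(0, 0), (0, 1), (-1, 1), (-1, 0), (-2, 0), (-3, 0), (-3, -1), (-4, -1), (-4, 0)]
Fold 1: move[5]->L => ULDLLLLU VALID
Fold 2: move[0]->L => LLDLLLLU VALID
Fold 3: move[2]->U => LLULLLLU VALID
Fold 4: move[7]->L => LLULLLLL VALID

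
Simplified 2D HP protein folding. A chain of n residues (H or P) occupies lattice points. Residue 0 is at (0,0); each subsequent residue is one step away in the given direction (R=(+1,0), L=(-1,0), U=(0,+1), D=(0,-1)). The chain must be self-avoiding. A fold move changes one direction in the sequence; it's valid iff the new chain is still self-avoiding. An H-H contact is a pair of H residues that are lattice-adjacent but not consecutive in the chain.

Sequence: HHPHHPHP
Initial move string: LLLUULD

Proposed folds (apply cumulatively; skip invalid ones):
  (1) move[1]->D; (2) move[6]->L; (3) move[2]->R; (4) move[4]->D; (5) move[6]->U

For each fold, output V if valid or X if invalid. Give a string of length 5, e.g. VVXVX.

Answer: VVXXV

Derivation:
Initial: LLLUULD -> [(0, 0), (-1, 0), (-2, 0), (-3, 0), (-3, 1), (-3, 2), (-4, 2), (-4, 1)]
Fold 1: move[1]->D => LDLUULD VALID
Fold 2: move[6]->L => LDLUULL VALID
Fold 3: move[2]->R => LDRUULL INVALID (collision), skipped
Fold 4: move[4]->D => LDLUDLL INVALID (collision), skipped
Fold 5: move[6]->U => LDLUULU VALID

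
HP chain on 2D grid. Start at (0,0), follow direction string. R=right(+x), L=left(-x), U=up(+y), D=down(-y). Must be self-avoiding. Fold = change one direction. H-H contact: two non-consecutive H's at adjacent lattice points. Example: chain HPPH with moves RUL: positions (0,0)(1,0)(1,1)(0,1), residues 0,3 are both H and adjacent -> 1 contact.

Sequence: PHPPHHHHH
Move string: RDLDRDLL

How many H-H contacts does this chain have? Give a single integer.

Answer: 1

Derivation:
Positions: [(0, 0), (1, 0), (1, -1), (0, -1), (0, -2), (1, -2), (1, -3), (0, -3), (-1, -3)]
H-H contact: residue 4 @(0,-2) - residue 7 @(0, -3)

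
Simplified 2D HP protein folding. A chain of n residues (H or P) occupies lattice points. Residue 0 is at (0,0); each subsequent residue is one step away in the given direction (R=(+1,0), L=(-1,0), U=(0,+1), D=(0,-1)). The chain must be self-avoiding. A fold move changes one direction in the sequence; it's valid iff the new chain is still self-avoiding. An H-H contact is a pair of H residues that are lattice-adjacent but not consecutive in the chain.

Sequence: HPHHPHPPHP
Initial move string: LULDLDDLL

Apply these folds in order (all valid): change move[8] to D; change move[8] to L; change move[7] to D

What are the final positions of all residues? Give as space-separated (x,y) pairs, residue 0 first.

Answer: (0,0) (-1,0) (-1,1) (-2,1) (-2,0) (-3,0) (-3,-1) (-3,-2) (-3,-3) (-4,-3)

Derivation:
Initial moves: LULDLDDLL
Fold: move[8]->D => LULDLDDLD (positions: [(0, 0), (-1, 0), (-1, 1), (-2, 1), (-2, 0), (-3, 0), (-3, -1), (-3, -2), (-4, -2), (-4, -3)])
Fold: move[8]->L => LULDLDDLL (positions: [(0, 0), (-1, 0), (-1, 1), (-2, 1), (-2, 0), (-3, 0), (-3, -1), (-3, -2), (-4, -2), (-5, -2)])
Fold: move[7]->D => LULDLDDDL (positions: [(0, 0), (-1, 0), (-1, 1), (-2, 1), (-2, 0), (-3, 0), (-3, -1), (-3, -2), (-3, -3), (-4, -3)])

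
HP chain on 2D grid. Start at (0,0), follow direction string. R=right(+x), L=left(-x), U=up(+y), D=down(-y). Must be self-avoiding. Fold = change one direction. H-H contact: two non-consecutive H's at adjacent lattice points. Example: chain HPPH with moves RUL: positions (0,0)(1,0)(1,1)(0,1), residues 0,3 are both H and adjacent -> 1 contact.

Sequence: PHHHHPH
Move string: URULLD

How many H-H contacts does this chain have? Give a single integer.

Positions: [(0, 0), (0, 1), (1, 1), (1, 2), (0, 2), (-1, 2), (-1, 1)]
H-H contact: residue 1 @(0,1) - residue 6 @(-1, 1)
H-H contact: residue 1 @(0,1) - residue 4 @(0, 2)

Answer: 2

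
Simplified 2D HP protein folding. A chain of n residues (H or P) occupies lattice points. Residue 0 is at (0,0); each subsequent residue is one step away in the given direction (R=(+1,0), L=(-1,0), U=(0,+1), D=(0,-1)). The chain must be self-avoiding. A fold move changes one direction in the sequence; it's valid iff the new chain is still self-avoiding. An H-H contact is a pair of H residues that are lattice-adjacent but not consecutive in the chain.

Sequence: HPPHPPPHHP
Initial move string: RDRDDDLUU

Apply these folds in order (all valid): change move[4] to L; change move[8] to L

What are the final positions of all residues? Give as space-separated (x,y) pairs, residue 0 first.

Answer: (0,0) (1,0) (1,-1) (2,-1) (2,-2) (1,-2) (1,-3) (0,-3) (0,-2) (-1,-2)

Derivation:
Initial moves: RDRDDDLUU
Fold: move[4]->L => RDRDLDLUU (positions: [(0, 0), (1, 0), (1, -1), (2, -1), (2, -2), (1, -2), (1, -3), (0, -3), (0, -2), (0, -1)])
Fold: move[8]->L => RDRDLDLUL (positions: [(0, 0), (1, 0), (1, -1), (2, -1), (2, -2), (1, -2), (1, -3), (0, -3), (0, -2), (-1, -2)])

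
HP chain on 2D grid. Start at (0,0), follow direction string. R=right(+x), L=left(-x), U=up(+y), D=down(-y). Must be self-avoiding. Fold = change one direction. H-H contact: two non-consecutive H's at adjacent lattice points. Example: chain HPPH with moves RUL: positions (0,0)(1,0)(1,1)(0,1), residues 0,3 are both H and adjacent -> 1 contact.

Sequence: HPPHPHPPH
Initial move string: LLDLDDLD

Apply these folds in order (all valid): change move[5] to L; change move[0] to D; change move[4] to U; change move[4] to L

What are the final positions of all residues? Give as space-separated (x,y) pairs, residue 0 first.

Answer: (0,0) (0,-1) (-1,-1) (-1,-2) (-2,-2) (-3,-2) (-4,-2) (-5,-2) (-5,-3)

Derivation:
Initial moves: LLDLDDLD
Fold: move[5]->L => LLDLDLLD (positions: [(0, 0), (-1, 0), (-2, 0), (-2, -1), (-3, -1), (-3, -2), (-4, -2), (-5, -2), (-5, -3)])
Fold: move[0]->D => DLDLDLLD (positions: [(0, 0), (0, -1), (-1, -1), (-1, -2), (-2, -2), (-2, -3), (-3, -3), (-4, -3), (-4, -4)])
Fold: move[4]->U => DLDLULLD (positions: [(0, 0), (0, -1), (-1, -1), (-1, -2), (-2, -2), (-2, -1), (-3, -1), (-4, -1), (-4, -2)])
Fold: move[4]->L => DLDLLLLD (positions: [(0, 0), (0, -1), (-1, -1), (-1, -2), (-2, -2), (-3, -2), (-4, -2), (-5, -2), (-5, -3)])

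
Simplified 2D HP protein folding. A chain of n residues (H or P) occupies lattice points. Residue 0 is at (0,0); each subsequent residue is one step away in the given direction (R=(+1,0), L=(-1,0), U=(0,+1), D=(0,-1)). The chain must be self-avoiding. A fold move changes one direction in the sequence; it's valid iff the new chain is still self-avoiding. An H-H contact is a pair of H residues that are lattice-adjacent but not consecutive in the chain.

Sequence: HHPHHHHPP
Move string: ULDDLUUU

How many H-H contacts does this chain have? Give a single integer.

Positions: [(0, 0), (0, 1), (-1, 1), (-1, 0), (-1, -1), (-2, -1), (-2, 0), (-2, 1), (-2, 2)]
H-H contact: residue 0 @(0,0) - residue 3 @(-1, 0)
H-H contact: residue 3 @(-1,0) - residue 6 @(-2, 0)

Answer: 2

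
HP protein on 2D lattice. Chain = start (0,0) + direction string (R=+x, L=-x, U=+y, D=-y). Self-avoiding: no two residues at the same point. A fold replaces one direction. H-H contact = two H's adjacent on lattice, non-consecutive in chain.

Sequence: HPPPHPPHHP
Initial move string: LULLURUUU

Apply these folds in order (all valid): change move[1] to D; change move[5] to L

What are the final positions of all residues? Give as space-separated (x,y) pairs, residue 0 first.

Answer: (0,0) (-1,0) (-1,-1) (-2,-1) (-3,-1) (-3,0) (-4,0) (-4,1) (-4,2) (-4,3)

Derivation:
Initial moves: LULLURUUU
Fold: move[1]->D => LDLLURUUU (positions: [(0, 0), (-1, 0), (-1, -1), (-2, -1), (-3, -1), (-3, 0), (-2, 0), (-2, 1), (-2, 2), (-2, 3)])
Fold: move[5]->L => LDLLULUUU (positions: [(0, 0), (-1, 0), (-1, -1), (-2, -1), (-3, -1), (-3, 0), (-4, 0), (-4, 1), (-4, 2), (-4, 3)])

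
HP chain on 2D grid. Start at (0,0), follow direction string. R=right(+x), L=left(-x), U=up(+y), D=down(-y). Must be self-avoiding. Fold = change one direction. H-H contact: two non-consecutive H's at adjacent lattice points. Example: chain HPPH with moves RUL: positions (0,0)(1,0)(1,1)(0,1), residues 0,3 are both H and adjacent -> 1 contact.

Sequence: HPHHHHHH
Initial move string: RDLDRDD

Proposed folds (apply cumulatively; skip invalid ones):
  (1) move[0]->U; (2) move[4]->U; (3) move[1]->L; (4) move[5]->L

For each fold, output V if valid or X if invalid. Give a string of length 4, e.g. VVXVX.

Answer: XXXX

Derivation:
Initial: RDLDRDD -> [(0, 0), (1, 0), (1, -1), (0, -1), (0, -2), (1, -2), (1, -3), (1, -4)]
Fold 1: move[0]->U => UDLDRDD INVALID (collision), skipped
Fold 2: move[4]->U => RDLDUDD INVALID (collision), skipped
Fold 3: move[1]->L => RLLDRDD INVALID (collision), skipped
Fold 4: move[5]->L => RDLDRLD INVALID (collision), skipped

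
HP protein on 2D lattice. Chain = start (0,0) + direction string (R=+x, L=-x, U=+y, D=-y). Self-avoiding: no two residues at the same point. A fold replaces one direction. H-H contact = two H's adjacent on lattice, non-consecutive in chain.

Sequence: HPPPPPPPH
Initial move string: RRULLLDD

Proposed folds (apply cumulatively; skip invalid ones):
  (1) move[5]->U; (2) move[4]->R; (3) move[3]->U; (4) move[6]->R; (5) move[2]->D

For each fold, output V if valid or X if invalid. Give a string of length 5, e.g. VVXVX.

Initial: RRULLLDD -> [(0, 0), (1, 0), (2, 0), (2, 1), (1, 1), (0, 1), (-1, 1), (-1, 0), (-1, -1)]
Fold 1: move[5]->U => RRULLUDD INVALID (collision), skipped
Fold 2: move[4]->R => RRULRLDD INVALID (collision), skipped
Fold 3: move[3]->U => RRUULLDD INVALID (collision), skipped
Fold 4: move[6]->R => RRULLLRD INVALID (collision), skipped
Fold 5: move[2]->D => RRDLLLDD VALID

Answer: XXXXV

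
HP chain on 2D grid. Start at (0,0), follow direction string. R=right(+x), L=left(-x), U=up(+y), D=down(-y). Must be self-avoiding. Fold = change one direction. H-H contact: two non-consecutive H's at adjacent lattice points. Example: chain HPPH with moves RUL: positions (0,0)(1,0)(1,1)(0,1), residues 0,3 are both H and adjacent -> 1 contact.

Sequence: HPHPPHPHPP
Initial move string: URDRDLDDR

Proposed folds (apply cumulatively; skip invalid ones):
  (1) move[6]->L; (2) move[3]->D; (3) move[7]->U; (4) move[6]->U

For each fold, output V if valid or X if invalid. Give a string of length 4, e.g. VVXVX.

Initial: URDRDLDDR -> [(0, 0), (0, 1), (1, 1), (1, 0), (2, 0), (2, -1), (1, -1), (1, -2), (1, -3), (2, -3)]
Fold 1: move[6]->L => URDRDLLDR VALID
Fold 2: move[3]->D => URDDDLLDR VALID
Fold 3: move[7]->U => URDDDLLUR VALID
Fold 4: move[6]->U => URDDDLUUR INVALID (collision), skipped

Answer: VVVX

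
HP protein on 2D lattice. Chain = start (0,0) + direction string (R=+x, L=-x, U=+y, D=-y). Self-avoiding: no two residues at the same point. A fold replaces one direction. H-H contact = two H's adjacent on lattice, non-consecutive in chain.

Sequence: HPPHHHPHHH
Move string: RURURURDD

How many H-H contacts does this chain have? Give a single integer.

Positions: [(0, 0), (1, 0), (1, 1), (2, 1), (2, 2), (3, 2), (3, 3), (4, 3), (4, 2), (4, 1)]
H-H contact: residue 5 @(3,2) - residue 8 @(4, 2)

Answer: 1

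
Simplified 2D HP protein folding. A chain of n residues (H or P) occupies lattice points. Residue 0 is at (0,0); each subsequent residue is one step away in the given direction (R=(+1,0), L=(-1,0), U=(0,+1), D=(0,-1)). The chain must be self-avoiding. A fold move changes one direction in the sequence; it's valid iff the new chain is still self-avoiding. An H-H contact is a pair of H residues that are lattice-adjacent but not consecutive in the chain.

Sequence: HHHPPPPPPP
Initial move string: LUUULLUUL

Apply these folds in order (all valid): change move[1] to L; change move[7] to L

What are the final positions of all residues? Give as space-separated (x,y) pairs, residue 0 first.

Answer: (0,0) (-1,0) (-2,0) (-2,1) (-2,2) (-3,2) (-4,2) (-4,3) (-5,3) (-6,3)

Derivation:
Initial moves: LUUULLUUL
Fold: move[1]->L => LLUULLUUL (positions: [(0, 0), (-1, 0), (-2, 0), (-2, 1), (-2, 2), (-3, 2), (-4, 2), (-4, 3), (-4, 4), (-5, 4)])
Fold: move[7]->L => LLUULLULL (positions: [(0, 0), (-1, 0), (-2, 0), (-2, 1), (-2, 2), (-3, 2), (-4, 2), (-4, 3), (-5, 3), (-6, 3)])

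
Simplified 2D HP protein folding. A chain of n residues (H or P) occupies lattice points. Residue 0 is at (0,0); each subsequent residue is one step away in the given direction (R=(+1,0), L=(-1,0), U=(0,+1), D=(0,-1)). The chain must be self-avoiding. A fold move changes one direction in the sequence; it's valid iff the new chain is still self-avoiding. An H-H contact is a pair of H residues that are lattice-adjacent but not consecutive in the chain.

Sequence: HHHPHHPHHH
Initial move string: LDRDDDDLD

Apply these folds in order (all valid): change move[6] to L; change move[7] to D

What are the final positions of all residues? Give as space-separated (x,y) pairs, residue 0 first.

Answer: (0,0) (-1,0) (-1,-1) (0,-1) (0,-2) (0,-3) (0,-4) (-1,-4) (-1,-5) (-1,-6)

Derivation:
Initial moves: LDRDDDDLD
Fold: move[6]->L => LDRDDDLLD (positions: [(0, 0), (-1, 0), (-1, -1), (0, -1), (0, -2), (0, -3), (0, -4), (-1, -4), (-2, -4), (-2, -5)])
Fold: move[7]->D => LDRDDDLDD (positions: [(0, 0), (-1, 0), (-1, -1), (0, -1), (0, -2), (0, -3), (0, -4), (-1, -4), (-1, -5), (-1, -6)])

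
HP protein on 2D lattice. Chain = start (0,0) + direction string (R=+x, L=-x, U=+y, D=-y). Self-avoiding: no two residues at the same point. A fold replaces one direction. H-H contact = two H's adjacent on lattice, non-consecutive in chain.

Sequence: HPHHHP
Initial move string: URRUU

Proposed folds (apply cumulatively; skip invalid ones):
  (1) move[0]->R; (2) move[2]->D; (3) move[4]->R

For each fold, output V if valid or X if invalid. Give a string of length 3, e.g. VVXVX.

Initial: URRUU -> [(0, 0), (0, 1), (1, 1), (2, 1), (2, 2), (2, 3)]
Fold 1: move[0]->R => RRRUU VALID
Fold 2: move[2]->D => RRDUU INVALID (collision), skipped
Fold 3: move[4]->R => RRRUR VALID

Answer: VXV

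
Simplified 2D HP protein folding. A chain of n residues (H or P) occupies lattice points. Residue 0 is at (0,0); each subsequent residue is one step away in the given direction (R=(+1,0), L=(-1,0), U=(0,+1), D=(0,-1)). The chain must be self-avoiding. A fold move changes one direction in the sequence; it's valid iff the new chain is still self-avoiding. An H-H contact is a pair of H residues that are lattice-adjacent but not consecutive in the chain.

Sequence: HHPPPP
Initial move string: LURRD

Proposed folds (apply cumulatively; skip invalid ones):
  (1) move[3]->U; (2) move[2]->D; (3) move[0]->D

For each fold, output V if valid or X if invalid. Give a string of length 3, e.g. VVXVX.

Initial: LURRD -> [(0, 0), (-1, 0), (-1, 1), (0, 1), (1, 1), (1, 0)]
Fold 1: move[3]->U => LURUD INVALID (collision), skipped
Fold 2: move[2]->D => LUDRD INVALID (collision), skipped
Fold 3: move[0]->D => DURRD INVALID (collision), skipped

Answer: XXX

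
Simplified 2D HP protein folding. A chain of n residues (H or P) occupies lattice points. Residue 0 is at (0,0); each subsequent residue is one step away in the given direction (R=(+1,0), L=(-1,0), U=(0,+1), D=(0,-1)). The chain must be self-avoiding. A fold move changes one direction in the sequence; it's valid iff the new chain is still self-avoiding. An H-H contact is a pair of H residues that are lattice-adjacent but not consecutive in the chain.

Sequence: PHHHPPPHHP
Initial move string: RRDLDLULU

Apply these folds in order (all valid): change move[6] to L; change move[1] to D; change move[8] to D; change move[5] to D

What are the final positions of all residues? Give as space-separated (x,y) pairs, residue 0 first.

Answer: (0,0) (1,0) (1,-1) (1,-2) (0,-2) (0,-3) (0,-4) (-1,-4) (-2,-4) (-2,-5)

Derivation:
Initial moves: RRDLDLULU
Fold: move[6]->L => RRDLDLLLU (positions: [(0, 0), (1, 0), (2, 0), (2, -1), (1, -1), (1, -2), (0, -2), (-1, -2), (-2, -2), (-2, -1)])
Fold: move[1]->D => RDDLDLLLU (positions: [(0, 0), (1, 0), (1, -1), (1, -2), (0, -2), (0, -3), (-1, -3), (-2, -3), (-3, -3), (-3, -2)])
Fold: move[8]->D => RDDLDLLLD (positions: [(0, 0), (1, 0), (1, -1), (1, -2), (0, -2), (0, -3), (-1, -3), (-2, -3), (-3, -3), (-3, -4)])
Fold: move[5]->D => RDDLDDLLD (positions: [(0, 0), (1, 0), (1, -1), (1, -2), (0, -2), (0, -3), (0, -4), (-1, -4), (-2, -4), (-2, -5)])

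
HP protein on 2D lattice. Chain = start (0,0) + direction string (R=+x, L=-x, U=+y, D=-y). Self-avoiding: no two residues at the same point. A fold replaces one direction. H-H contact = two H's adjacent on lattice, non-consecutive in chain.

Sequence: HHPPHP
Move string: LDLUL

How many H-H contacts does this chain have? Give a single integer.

Positions: [(0, 0), (-1, 0), (-1, -1), (-2, -1), (-2, 0), (-3, 0)]
H-H contact: residue 1 @(-1,0) - residue 4 @(-2, 0)

Answer: 1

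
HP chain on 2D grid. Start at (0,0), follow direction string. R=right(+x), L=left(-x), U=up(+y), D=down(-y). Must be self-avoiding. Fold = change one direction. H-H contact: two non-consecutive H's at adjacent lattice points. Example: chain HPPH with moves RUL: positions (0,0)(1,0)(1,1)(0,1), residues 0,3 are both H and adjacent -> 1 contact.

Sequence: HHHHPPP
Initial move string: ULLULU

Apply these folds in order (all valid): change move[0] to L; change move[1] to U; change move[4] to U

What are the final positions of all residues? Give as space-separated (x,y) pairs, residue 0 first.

Initial moves: ULLULU
Fold: move[0]->L => LLLULU (positions: [(0, 0), (-1, 0), (-2, 0), (-3, 0), (-3, 1), (-4, 1), (-4, 2)])
Fold: move[1]->U => LULULU (positions: [(0, 0), (-1, 0), (-1, 1), (-2, 1), (-2, 2), (-3, 2), (-3, 3)])
Fold: move[4]->U => LULUUU (positions: [(0, 0), (-1, 0), (-1, 1), (-2, 1), (-2, 2), (-2, 3), (-2, 4)])

Answer: (0,0) (-1,0) (-1,1) (-2,1) (-2,2) (-2,3) (-2,4)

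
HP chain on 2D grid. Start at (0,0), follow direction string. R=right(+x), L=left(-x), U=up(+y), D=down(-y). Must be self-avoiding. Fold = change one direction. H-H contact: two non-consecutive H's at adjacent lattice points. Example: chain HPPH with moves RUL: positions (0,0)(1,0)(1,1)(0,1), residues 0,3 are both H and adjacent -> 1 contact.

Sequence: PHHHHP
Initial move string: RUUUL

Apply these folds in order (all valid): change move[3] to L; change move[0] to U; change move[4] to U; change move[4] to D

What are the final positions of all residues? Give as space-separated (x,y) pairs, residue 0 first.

Answer: (0,0) (0,1) (0,2) (0,3) (-1,3) (-1,2)

Derivation:
Initial moves: RUUUL
Fold: move[3]->L => RUULL (positions: [(0, 0), (1, 0), (1, 1), (1, 2), (0, 2), (-1, 2)])
Fold: move[0]->U => UUULL (positions: [(0, 0), (0, 1), (0, 2), (0, 3), (-1, 3), (-2, 3)])
Fold: move[4]->U => UUULU (positions: [(0, 0), (0, 1), (0, 2), (0, 3), (-1, 3), (-1, 4)])
Fold: move[4]->D => UUULD (positions: [(0, 0), (0, 1), (0, 2), (0, 3), (-1, 3), (-1, 2)])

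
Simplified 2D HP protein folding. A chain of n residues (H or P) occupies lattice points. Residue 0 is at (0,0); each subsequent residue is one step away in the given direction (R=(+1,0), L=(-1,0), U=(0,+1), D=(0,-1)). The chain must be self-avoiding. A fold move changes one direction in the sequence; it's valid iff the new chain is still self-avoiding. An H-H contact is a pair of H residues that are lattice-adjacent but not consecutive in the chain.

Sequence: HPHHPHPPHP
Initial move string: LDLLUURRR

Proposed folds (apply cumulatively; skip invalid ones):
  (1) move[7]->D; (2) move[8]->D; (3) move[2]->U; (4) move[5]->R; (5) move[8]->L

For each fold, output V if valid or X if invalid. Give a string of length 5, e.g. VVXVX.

Answer: XXXXX

Derivation:
Initial: LDLLUURRR -> [(0, 0), (-1, 0), (-1, -1), (-2, -1), (-3, -1), (-3, 0), (-3, 1), (-2, 1), (-1, 1), (0, 1)]
Fold 1: move[7]->D => LDLLUURDR INVALID (collision), skipped
Fold 2: move[8]->D => LDLLUURRD INVALID (collision), skipped
Fold 3: move[2]->U => LDULUURRR INVALID (collision), skipped
Fold 4: move[5]->R => LDLLURRRR INVALID (collision), skipped
Fold 5: move[8]->L => LDLLUURRL INVALID (collision), skipped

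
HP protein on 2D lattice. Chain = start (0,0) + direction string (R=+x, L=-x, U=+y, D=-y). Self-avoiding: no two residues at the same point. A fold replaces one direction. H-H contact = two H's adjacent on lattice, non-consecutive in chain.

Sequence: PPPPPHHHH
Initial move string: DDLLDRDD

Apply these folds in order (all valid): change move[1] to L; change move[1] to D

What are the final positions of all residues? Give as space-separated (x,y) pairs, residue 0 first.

Answer: (0,0) (0,-1) (0,-2) (-1,-2) (-2,-2) (-2,-3) (-1,-3) (-1,-4) (-1,-5)

Derivation:
Initial moves: DDLLDRDD
Fold: move[1]->L => DLLLDRDD (positions: [(0, 0), (0, -1), (-1, -1), (-2, -1), (-3, -1), (-3, -2), (-2, -2), (-2, -3), (-2, -4)])
Fold: move[1]->D => DDLLDRDD (positions: [(0, 0), (0, -1), (0, -2), (-1, -2), (-2, -2), (-2, -3), (-1, -3), (-1, -4), (-1, -5)])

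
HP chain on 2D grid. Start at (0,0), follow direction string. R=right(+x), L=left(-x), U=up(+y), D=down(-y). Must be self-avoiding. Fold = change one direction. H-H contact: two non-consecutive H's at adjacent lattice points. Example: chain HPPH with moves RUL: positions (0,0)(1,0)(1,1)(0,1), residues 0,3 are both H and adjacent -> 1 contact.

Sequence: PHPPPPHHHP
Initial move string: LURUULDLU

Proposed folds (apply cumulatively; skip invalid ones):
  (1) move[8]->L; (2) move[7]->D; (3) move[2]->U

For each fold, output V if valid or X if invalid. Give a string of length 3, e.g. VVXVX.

Initial: LURUULDLU -> [(0, 0), (-1, 0), (-1, 1), (0, 1), (0, 2), (0, 3), (-1, 3), (-1, 2), (-2, 2), (-2, 3)]
Fold 1: move[8]->L => LURUULDLL VALID
Fold 2: move[7]->D => LURUULDDL INVALID (collision), skipped
Fold 3: move[2]->U => LUUUULDLL VALID

Answer: VXV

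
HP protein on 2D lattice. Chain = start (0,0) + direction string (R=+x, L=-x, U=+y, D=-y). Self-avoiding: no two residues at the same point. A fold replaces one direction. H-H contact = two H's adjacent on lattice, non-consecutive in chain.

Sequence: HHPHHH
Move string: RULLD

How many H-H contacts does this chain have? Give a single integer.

Answer: 2

Derivation:
Positions: [(0, 0), (1, 0), (1, 1), (0, 1), (-1, 1), (-1, 0)]
H-H contact: residue 0 @(0,0) - residue 5 @(-1, 0)
H-H contact: residue 0 @(0,0) - residue 3 @(0, 1)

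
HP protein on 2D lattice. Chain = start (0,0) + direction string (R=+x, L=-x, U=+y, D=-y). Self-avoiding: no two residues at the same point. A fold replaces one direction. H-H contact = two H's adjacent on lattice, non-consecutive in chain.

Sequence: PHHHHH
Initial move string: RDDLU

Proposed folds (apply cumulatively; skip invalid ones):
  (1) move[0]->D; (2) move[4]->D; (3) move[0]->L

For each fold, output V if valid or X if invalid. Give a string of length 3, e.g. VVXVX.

Answer: VVV

Derivation:
Initial: RDDLU -> [(0, 0), (1, 0), (1, -1), (1, -2), (0, -2), (0, -1)]
Fold 1: move[0]->D => DDDLU VALID
Fold 2: move[4]->D => DDDLD VALID
Fold 3: move[0]->L => LDDLD VALID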